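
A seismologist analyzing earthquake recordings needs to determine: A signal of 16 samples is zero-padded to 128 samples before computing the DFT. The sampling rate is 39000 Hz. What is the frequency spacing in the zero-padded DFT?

Original DFT: N = 16, resolution = f_s/N = 39000/16 = 4875/2 Hz
Zero-padded DFT: N = 128, resolution = f_s/N = 39000/128 = 4875/16 Hz
Zero-padding interpolates the spectrum (finer frequency grid)
but does NOT improve the true spectral resolution (ability to resolve close frequencies).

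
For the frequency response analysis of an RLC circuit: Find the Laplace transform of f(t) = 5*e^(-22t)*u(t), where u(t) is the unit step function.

Standard Laplace transform pair:
e^(-at)*u(t) <-> 1/(s+a)
With a = 22: L{5*e^(-22t)*u(t)} = 5/(s+22), ROC: Re(s) > -22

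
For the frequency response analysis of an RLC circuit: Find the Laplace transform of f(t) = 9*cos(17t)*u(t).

Standard pair: cos(wt)*u(t) <-> s/(s^2+w^2)
With w = 17: L{9*cos(17t)*u(t)} = 9s/(s^2+289)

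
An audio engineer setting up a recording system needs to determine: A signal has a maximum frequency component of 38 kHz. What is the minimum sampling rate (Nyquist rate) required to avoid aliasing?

By the Nyquist-Shannon sampling theorem,
the minimum sampling rate (Nyquist rate) must be at least 2 * f_max.
Nyquist rate = 2 * 38 kHz = 76 kHz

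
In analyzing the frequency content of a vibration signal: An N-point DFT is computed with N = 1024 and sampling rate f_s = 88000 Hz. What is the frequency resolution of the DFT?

DFT frequency resolution = f_s / N
= 88000 / 1024 = 1375/16 Hz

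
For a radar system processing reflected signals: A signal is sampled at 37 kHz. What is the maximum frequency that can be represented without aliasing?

The maximum frequency that can be represented without aliasing
is the Nyquist frequency: f_max = f_s / 2 = 37 kHz / 2 = 37/2 kHz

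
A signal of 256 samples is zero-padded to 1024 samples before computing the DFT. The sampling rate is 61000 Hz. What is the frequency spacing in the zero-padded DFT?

Original DFT: N = 256, resolution = f_s/N = 61000/256 = 7625/32 Hz
Zero-padded DFT: N = 1024, resolution = f_s/N = 61000/1024 = 7625/128 Hz
Zero-padding interpolates the spectrum (finer frequency grid)
but does NOT improve the true spectral resolution (ability to resolve close frequencies).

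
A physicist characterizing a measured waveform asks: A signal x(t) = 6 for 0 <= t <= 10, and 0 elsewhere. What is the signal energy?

Energy = integral of |x(t)|^2 dt over the signal duration
= 6^2 * 10 = 36 * 10 = 360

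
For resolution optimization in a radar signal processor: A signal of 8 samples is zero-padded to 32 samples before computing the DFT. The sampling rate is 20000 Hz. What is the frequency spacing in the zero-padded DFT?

Original DFT: N = 8, resolution = f_s/N = 20000/8 = 2500 Hz
Zero-padded DFT: N = 32, resolution = f_s/N = 20000/32 = 625 Hz
Zero-padding interpolates the spectrum (finer frequency grid)
but does NOT improve the true spectral resolution (ability to resolve close frequencies).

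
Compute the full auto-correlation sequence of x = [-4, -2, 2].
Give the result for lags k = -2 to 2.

r_xx[k] = sum_m x[m]*x[m+k], indexed from 0, for k = -2 to 2:
  r_xx[-2] = x[2]*x[0] = -8
  r_xx[-1] = x[1]*x[0] + x[2]*x[1] = 4
  r_xx[0] = x[0]*x[0] + x[1]*x[1] + x[2]*x[2] = 24
  r_xx[1] = x[0]*x[1] + x[1]*x[2] = 4
  r_xx[2] = x[0]*x[2] = -8
r_xx = [-8, 4, 24, 4, -8]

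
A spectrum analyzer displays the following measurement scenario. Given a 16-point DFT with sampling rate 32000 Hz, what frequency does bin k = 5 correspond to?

The frequency of DFT bin k is: f_k = k * f_s / N
f_5 = 5 * 32000 / 16 = 10000 Hz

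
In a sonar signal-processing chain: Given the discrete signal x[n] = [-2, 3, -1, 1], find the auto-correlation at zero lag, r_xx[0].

The auto-correlation at zero lag r_xx[0] equals the signal energy.
r_xx[0] = sum of x[n]^2 = (-2)^2 + 3^2 + (-1)^2 + 1^2
= 4 + 9 + 1 + 1 = 15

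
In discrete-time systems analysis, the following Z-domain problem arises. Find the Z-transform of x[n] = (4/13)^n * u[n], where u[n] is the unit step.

The Z-transform of a^n * u[n] is z/(z-a) for |z| > |a|.
Here a = 4/13, so X(z) = z/(z - (4/13)) = 13z/(13z - 4)
ROC: |z| > 4/13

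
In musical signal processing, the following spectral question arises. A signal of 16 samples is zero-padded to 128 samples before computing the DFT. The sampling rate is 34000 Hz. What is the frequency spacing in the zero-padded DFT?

Original DFT: N = 16, resolution = f_s/N = 34000/16 = 2125 Hz
Zero-padded DFT: N = 128, resolution = f_s/N = 34000/128 = 2125/8 Hz
Zero-padding interpolates the spectrum (finer frequency grid)
but does NOT improve the true spectral resolution (ability to resolve close frequencies).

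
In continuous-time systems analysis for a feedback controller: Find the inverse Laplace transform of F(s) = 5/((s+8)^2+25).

Standard pair: w/((s+a)^2+w^2) <-> e^(-at)*sin(wt)*u(t)
With a=8, w=5: f(t) = e^(-8t)*sin(5t)*u(t)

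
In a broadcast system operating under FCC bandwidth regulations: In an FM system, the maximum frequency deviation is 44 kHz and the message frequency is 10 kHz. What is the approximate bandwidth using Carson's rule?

Carson's rule: BW = 2*(delta_f + f_m)
= 2*(44 + 10) kHz = 108 kHz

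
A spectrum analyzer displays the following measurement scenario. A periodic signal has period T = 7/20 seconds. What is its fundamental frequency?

The fundamental frequency is the reciprocal of the period.
f = 1/T = 1/(7/20) = 20/7 Hz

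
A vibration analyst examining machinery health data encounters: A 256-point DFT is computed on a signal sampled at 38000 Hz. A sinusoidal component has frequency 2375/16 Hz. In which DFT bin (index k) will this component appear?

DFT frequency resolution = f_s/N = 38000/256 = 2375/16 Hz
Bin index k = f_signal / resolution = 2375/16 / 2375/16 = 1
The signal frequency 2375/16 Hz falls in DFT bin k = 1.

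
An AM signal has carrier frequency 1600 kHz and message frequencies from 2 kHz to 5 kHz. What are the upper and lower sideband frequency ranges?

Upper sideband (USB) = fc + [fm_low, fm_high] = 1600 + [2, 5] = [1602, 1605] kHz
Lower sideband (LSB) = fc - [fm_high, fm_low] = 1600 - [5, 2] = [1595, 1598] kHz
Total occupied spectrum: 1595 kHz to 1605 kHz (plus carrier at 1600 kHz)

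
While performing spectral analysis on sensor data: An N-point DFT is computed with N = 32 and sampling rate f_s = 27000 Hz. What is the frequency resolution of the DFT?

DFT frequency resolution = f_s / N
= 27000 / 32 = 3375/4 Hz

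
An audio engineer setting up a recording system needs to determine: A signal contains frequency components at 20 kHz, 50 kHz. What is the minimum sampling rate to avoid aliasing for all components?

The highest frequency component is f_max = 50 kHz.
Nyquist rate = 2 * f_max = 2 * 50 kHz = 100 kHz.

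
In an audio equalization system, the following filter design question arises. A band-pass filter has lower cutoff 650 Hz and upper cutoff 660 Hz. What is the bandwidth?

Bandwidth = f_high - f_low
= 660 Hz - 650 Hz = 10 Hz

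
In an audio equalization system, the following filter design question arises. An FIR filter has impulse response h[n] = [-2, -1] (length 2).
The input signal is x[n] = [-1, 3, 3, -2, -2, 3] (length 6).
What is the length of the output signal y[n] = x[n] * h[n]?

For linear convolution, the output length is:
len(y) = len(x) + len(h) - 1 = 6 + 2 - 1 = 7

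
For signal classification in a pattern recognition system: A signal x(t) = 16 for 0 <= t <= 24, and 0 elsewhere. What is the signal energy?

Energy = integral of |x(t)|^2 dt over the signal duration
= 16^2 * 24 = 256 * 24 = 6144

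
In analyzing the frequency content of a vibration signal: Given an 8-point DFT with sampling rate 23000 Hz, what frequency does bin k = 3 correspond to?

The frequency of DFT bin k is: f_k = k * f_s / N
f_3 = 3 * 23000 / 8 = 8625 Hz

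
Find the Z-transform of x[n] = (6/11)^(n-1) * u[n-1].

Time-shifting property: if X(z) = Z{x[n]}, then Z{x[n-d]} = z^(-d) * X(z)
X(z) = z/(z - 6/11) for x[n] = (6/11)^n * u[n]
Z{x[n-1]} = z^(-1) * z/(z - 6/11) = 1/(z - 6/11)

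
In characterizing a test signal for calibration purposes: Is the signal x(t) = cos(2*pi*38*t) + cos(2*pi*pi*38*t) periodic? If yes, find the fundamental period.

f1 = 38 Hz, f2 = 38*pi Hz
Ratio f2/f1 = pi, which is irrational.
Since the frequency ratio is irrational, no common period exists.
The signal is not periodic.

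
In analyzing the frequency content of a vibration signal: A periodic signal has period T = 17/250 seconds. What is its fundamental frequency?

The fundamental frequency is the reciprocal of the period.
f = 1/T = 1/(17/250) = 250/17 Hz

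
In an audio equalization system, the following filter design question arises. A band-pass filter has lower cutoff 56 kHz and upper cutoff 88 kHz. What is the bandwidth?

Bandwidth = f_high - f_low
= 88 kHz - 56 kHz = 32 kHz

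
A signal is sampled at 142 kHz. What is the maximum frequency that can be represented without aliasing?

The maximum frequency that can be represented without aliasing
is the Nyquist frequency: f_max = f_s / 2 = 142 kHz / 2 = 71 kHz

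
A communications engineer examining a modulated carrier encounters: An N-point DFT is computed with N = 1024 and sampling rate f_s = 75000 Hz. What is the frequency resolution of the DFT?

DFT frequency resolution = f_s / N
= 75000 / 1024 = 9375/128 Hz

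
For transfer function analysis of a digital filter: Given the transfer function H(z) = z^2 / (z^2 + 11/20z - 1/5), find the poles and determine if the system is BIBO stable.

Poles are roots of the denominator: z^2 + 11/20z - 1/5 = 0.
Quadratic formula: z = [-(11/20) +/- sqrt((11/20)^2 - 4*(-1/5))] / 2
Discriminant = 121/400 + 4/5 = 441/400; sqrt = 21/20.
z = (-11/20 +/- 21/20) / 2 => z = 1/4 or z = -4/5.
|p1| = 4/5, |p2| = 1/4.
For BIBO stability, all poles must lie inside the unit circle (|p| < 1).
System is STABLE since both |p| < 1.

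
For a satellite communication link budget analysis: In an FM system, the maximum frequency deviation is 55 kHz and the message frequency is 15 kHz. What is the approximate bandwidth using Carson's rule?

Carson's rule: BW = 2*(delta_f + f_m)
= 2*(55 + 15) kHz = 140 kHz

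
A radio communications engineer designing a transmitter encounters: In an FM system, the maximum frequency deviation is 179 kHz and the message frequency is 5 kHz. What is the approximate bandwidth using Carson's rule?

Carson's rule: BW = 2*(delta_f + f_m)
= 2*(179 + 5) kHz = 368 kHz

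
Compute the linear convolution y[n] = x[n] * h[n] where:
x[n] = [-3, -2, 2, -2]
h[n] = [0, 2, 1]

y[n] = sum_k x[k]*h[n-k]. Output length = len(x) + len(h) - 1 = 4 + 3 - 1 = 6.
y[0] = -3*0 = 0
y[1] = -2*0 + -3*2 = -6
y[2] = 2*0 + -2*2 + -3*1 = -7
y[3] = -2*0 + 2*2 + -2*1 = 2
y[4] = -2*2 + 2*1 = -2
y[5] = -2*1 = -2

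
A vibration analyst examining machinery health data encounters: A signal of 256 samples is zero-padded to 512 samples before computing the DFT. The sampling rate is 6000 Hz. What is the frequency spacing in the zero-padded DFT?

Original DFT: N = 256, resolution = f_s/N = 6000/256 = 375/16 Hz
Zero-padded DFT: N = 512, resolution = f_s/N = 6000/512 = 375/32 Hz
Zero-padding interpolates the spectrum (finer frequency grid)
but does NOT improve the true spectral resolution (ability to resolve close frequencies).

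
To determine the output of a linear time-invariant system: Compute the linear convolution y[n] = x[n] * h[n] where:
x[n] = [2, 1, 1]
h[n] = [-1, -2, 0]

y[n] = sum_k x[k]*h[n-k]. Output length = len(x) + len(h) - 1 = 3 + 3 - 1 = 5.
y[0] = 2*-1 = -2
y[1] = 1*-1 + 2*-2 = -5
y[2] = 1*-1 + 1*-2 + 2*0 = -3
y[3] = 1*-2 + 1*0 = -2
y[4] = 1*0 = 0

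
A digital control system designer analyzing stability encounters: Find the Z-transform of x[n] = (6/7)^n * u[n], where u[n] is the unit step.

The Z-transform of a^n * u[n] is z/(z-a) for |z| > |a|.
Here a = 6/7, so X(z) = z/(z - (6/7)) = 7z/(7z - 6)
ROC: |z| > 6/7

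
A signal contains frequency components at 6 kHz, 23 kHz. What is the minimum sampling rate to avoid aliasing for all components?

The highest frequency component is f_max = 23 kHz.
Nyquist rate = 2 * f_max = 2 * 23 kHz = 46 kHz.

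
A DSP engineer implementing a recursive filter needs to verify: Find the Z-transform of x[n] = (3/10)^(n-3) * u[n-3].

Time-shifting property: if X(z) = Z{x[n]}, then Z{x[n-d]} = z^(-d) * X(z)
X(z) = z/(z - 3/10) for x[n] = (3/10)^n * u[n]
Z{x[n-3]} = z^(-3) * z/(z - 3/10) = z^(-2)/(z - 3/10)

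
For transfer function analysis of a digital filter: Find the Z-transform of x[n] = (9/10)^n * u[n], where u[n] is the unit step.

The Z-transform of a^n * u[n] is z/(z-a) for |z| > |a|.
Here a = 9/10, so X(z) = z/(z - (9/10)) = 10z/(10z - 9)
ROC: |z| > 9/10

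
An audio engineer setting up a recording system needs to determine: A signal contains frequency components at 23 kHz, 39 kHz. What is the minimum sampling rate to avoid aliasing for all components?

The highest frequency component is f_max = 39 kHz.
Nyquist rate = 2 * f_max = 2 * 39 kHz = 78 kHz.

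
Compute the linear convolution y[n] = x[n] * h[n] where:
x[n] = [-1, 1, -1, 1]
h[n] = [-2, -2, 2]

y[n] = sum_k x[k]*h[n-k]. Output length = len(x) + len(h) - 1 = 4 + 3 - 1 = 6.
y[0] = -1*-2 = 2
y[1] = 1*-2 + -1*-2 = 0
y[2] = -1*-2 + 1*-2 + -1*2 = -2
y[3] = 1*-2 + -1*-2 + 1*2 = 2
y[4] = 1*-2 + -1*2 = -4
y[5] = 1*2 = 2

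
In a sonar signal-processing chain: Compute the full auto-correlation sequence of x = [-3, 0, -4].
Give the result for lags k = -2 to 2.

r_xx[k] = sum_m x[m]*x[m+k], indexed from 0, for k = -2 to 2:
  r_xx[-2] = x[2]*x[0] = 12
  r_xx[-1] = x[1]*x[0] + x[2]*x[1] = 0
  r_xx[0] = x[0]*x[0] + x[1]*x[1] + x[2]*x[2] = 25
  r_xx[1] = x[0]*x[1] + x[1]*x[2] = 0
  r_xx[2] = x[0]*x[2] = 12
r_xx = [12, 0, 25, 0, 12]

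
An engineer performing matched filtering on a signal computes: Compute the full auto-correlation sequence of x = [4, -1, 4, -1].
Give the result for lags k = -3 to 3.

r_xx[k] = sum_m x[m]*x[m+k], indexed from 0, for k = -3 to 3:
  r_xx[-3] = x[3]*x[0] = -4
  r_xx[-2] = x[2]*x[0] + x[3]*x[1] = 17
  r_xx[-1] = x[1]*x[0] + x[2]*x[1] + x[3]*x[2] = -12
  r_xx[0] = x[0]*x[0] + x[1]*x[1] + x[2]*x[2] + x[3]*x[3] = 34
  r_xx[1] = x[0]*x[1] + x[1]*x[2] + x[2]*x[3] = -12
  r_xx[2] = x[0]*x[2] + x[1]*x[3] = 17
  r_xx[3] = x[0]*x[3] = -4
r_xx = [-4, 17, -12, 34, -12, 17, -4]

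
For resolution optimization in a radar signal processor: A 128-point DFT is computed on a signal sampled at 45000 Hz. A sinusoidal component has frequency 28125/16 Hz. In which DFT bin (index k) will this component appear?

DFT frequency resolution = f_s/N = 45000/128 = 5625/16 Hz
Bin index k = f_signal / resolution = 28125/16 / 5625/16 = 5
The signal frequency 28125/16 Hz falls in DFT bin k = 5.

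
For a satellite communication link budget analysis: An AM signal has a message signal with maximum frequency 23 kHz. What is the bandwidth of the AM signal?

In AM (double-sideband), the bandwidth is twice the message frequency.
BW = 2 * f_m = 2 * 23 kHz = 46 kHz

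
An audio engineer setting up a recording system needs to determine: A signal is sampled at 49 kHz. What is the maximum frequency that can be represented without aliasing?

The maximum frequency that can be represented without aliasing
is the Nyquist frequency: f_max = f_s / 2 = 49 kHz / 2 = 49/2 kHz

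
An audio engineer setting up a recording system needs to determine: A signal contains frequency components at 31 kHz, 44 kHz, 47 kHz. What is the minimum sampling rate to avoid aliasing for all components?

The highest frequency component is f_max = 47 kHz.
Nyquist rate = 2 * f_max = 2 * 47 kHz = 94 kHz.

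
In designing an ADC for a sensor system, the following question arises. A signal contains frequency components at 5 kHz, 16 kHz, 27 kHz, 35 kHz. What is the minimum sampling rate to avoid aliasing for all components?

The highest frequency component is f_max = 35 kHz.
Nyquist rate = 2 * f_max = 2 * 35 kHz = 70 kHz.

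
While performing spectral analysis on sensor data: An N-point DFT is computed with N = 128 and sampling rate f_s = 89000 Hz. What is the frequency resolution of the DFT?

DFT frequency resolution = f_s / N
= 89000 / 128 = 11125/16 Hz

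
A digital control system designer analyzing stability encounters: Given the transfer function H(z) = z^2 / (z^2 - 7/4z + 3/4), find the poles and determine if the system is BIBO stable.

Poles are roots of the denominator: z^2 - 7/4z + 3/4 = 0.
Quadratic formula: z = [-(-7/4) +/- sqrt((-7/4)^2 - 4*(3/4))] / 2
Discriminant = 49/16 - 3 = 1/16; sqrt = 1/4.
z = (7/4 +/- 1/4) / 2 => z = 1 or z = 3/4.
|p1| = 1, |p2| = 3/4.
For BIBO stability, all poles must lie inside the unit circle (|p| < 1).
System is UNSTABLE since at least one |p| >= 1.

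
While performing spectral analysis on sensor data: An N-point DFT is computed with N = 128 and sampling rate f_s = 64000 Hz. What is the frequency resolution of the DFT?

DFT frequency resolution = f_s / N
= 64000 / 128 = 500 Hz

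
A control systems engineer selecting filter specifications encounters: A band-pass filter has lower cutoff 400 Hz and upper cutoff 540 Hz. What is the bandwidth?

Bandwidth = f_high - f_low
= 540 Hz - 400 Hz = 140 Hz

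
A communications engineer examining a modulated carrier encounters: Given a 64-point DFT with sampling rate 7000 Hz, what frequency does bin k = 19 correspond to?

The frequency of DFT bin k is: f_k = k * f_s / N
f_19 = 19 * 7000 / 64 = 16625/8 Hz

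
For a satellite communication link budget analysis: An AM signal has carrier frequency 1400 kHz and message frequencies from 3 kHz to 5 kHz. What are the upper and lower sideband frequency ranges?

Upper sideband (USB) = fc + [fm_low, fm_high] = 1400 + [3, 5] = [1403, 1405] kHz
Lower sideband (LSB) = fc - [fm_high, fm_low] = 1400 - [5, 3] = [1395, 1397] kHz
Total occupied spectrum: 1395 kHz to 1405 kHz (plus carrier at 1400 kHz)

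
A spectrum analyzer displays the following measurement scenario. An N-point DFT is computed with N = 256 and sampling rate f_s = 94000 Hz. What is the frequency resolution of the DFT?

DFT frequency resolution = f_s / N
= 94000 / 256 = 5875/16 Hz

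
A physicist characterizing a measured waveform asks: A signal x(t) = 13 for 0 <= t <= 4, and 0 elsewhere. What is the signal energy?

Energy = integral of |x(t)|^2 dt over the signal duration
= 13^2 * 4 = 169 * 4 = 676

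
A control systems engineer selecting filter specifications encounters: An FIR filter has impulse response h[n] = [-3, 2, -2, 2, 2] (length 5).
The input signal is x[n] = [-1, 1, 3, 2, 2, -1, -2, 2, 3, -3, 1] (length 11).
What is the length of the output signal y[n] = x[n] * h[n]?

For linear convolution, the output length is:
len(y) = len(x) + len(h) - 1 = 11 + 5 - 1 = 15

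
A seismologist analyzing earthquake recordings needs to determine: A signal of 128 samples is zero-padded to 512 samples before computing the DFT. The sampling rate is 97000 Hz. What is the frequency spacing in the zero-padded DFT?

Original DFT: N = 128, resolution = f_s/N = 97000/128 = 12125/16 Hz
Zero-padded DFT: N = 512, resolution = f_s/N = 97000/512 = 12125/64 Hz
Zero-padding interpolates the spectrum (finer frequency grid)
but does NOT improve the true spectral resolution (ability to resolve close frequencies).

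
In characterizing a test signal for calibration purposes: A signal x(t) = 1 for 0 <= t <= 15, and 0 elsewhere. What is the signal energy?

Energy = integral of |x(t)|^2 dt over the signal duration
= 1^2 * 15 = 1 * 15 = 15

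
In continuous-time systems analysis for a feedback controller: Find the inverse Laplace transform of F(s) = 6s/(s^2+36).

Standard pair: s/(s^2+w^2) <-> cos(wt)*u(t)
With k=6, w=6: f(t) = 6*cos(6t)*u(t)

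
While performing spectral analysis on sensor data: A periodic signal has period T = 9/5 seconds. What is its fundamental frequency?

The fundamental frequency is the reciprocal of the period.
f = 1/T = 1/(9/5) = 5/9 Hz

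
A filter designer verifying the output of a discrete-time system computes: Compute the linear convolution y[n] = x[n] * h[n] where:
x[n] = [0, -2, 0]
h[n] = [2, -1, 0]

y[n] = sum_k x[k]*h[n-k]. Output length = len(x) + len(h) - 1 = 3 + 3 - 1 = 5.
y[0] = 0*2 = 0
y[1] = -2*2 + 0*-1 = -4
y[2] = 0*2 + -2*-1 + 0*0 = 2
y[3] = 0*-1 + -2*0 = 0
y[4] = 0*0 = 0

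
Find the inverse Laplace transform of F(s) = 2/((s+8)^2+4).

Standard pair: w/((s+a)^2+w^2) <-> e^(-at)*sin(wt)*u(t)
With a=8, w=2: f(t) = e^(-8t)*sin(2t)*u(t)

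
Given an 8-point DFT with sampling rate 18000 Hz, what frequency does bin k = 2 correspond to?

The frequency of DFT bin k is: f_k = k * f_s / N
f_2 = 2 * 18000 / 8 = 4500 Hz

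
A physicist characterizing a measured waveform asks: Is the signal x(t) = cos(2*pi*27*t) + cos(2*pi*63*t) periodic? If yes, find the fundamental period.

f1 = 27 Hz, f2 = 63 Hz
Period T1 = 1/27, T2 = 1/63
Ratio T1/T2 = 63/27, which is rational.
The signal is periodic with fundamental period T = 1/GCD(27,63) = 1/9 s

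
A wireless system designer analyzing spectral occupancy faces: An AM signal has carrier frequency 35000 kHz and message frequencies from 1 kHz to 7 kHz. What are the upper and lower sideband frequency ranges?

Upper sideband (USB) = fc + [fm_low, fm_high] = 35000 + [1, 7] = [35001, 35007] kHz
Lower sideband (LSB) = fc - [fm_high, fm_low] = 35000 - [7, 1] = [34993, 34999] kHz
Total occupied spectrum: 34993 kHz to 35007 kHz (plus carrier at 35000 kHz)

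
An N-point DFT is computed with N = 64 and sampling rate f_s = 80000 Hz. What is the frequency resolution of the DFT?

DFT frequency resolution = f_s / N
= 80000 / 64 = 1250 Hz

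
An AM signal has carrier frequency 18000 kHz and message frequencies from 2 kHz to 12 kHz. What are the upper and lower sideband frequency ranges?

Upper sideband (USB) = fc + [fm_low, fm_high] = 18000 + [2, 12] = [18002, 18012] kHz
Lower sideband (LSB) = fc - [fm_high, fm_low] = 18000 - [12, 2] = [17988, 17998] kHz
Total occupied spectrum: 17988 kHz to 18012 kHz (plus carrier at 18000 kHz)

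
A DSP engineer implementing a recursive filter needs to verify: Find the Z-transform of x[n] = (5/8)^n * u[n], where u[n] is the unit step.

The Z-transform of a^n * u[n] is z/(z-a) for |z| > |a|.
Here a = 5/8, so X(z) = z/(z - (5/8)) = 8z/(8z - 5)
ROC: |z| > 5/8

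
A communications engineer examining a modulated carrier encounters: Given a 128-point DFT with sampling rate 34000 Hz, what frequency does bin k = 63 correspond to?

The frequency of DFT bin k is: f_k = k * f_s / N
f_63 = 63 * 34000 / 128 = 133875/8 Hz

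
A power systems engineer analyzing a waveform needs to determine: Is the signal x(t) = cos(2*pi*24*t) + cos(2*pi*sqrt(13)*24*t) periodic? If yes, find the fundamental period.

f1 = 24 Hz, f2 = 24*sqrt(13) Hz
Ratio f2/f1 = sqrt(13), which is irrational.
Since the frequency ratio is irrational, no common period exists.
The signal is not periodic.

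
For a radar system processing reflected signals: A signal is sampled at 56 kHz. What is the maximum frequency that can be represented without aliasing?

The maximum frequency that can be represented without aliasing
is the Nyquist frequency: f_max = f_s / 2 = 56 kHz / 2 = 28 kHz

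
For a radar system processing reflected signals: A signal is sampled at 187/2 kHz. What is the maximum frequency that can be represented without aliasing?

The maximum frequency that can be represented without aliasing
is the Nyquist frequency: f_max = f_s / 2 = 187/2 kHz / 2 = 187/4 kHz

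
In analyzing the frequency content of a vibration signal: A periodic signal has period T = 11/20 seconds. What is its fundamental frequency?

The fundamental frequency is the reciprocal of the period.
f = 1/T = 1/(11/20) = 20/11 Hz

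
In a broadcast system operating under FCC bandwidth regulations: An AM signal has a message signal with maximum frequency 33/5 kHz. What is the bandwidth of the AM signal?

In AM (double-sideband), the bandwidth is twice the message frequency.
BW = 2 * f_m = 2 * 33/5 kHz = 66/5 kHz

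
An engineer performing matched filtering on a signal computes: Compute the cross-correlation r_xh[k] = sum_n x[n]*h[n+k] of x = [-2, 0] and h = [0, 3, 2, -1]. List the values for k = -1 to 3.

Both sequences indexed from 0 and zero outside their support.
Lags with overlap: k = -1 to 3.
  r_xh[-1] = x[1]*h[0] = 0
  r_xh[0] = x[0]*h[0] + x[1]*h[1] = 0
  r_xh[1] = x[0]*h[1] + x[1]*h[2] = -6
  r_xh[2] = x[0]*h[2] + x[1]*h[3] = -4
  r_xh[3] = x[0]*h[3] = 2
r_xh = [0, 0, -6, -4, 2] (for k = -1, ..., 3)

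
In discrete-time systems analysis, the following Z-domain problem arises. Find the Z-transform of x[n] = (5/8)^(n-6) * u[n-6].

Time-shifting property: if X(z) = Z{x[n]}, then Z{x[n-d]} = z^(-d) * X(z)
X(z) = z/(z - 5/8) for x[n] = (5/8)^n * u[n]
Z{x[n-6]} = z^(-6) * z/(z - 5/8) = z^(-5)/(z - 5/8)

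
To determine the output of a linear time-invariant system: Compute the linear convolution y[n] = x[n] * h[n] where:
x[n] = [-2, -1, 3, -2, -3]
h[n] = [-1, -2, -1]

y[n] = sum_k x[k]*h[n-k]. Output length = len(x) + len(h) - 1 = 5 + 3 - 1 = 7.
y[0] = -2*-1 = 2
y[1] = -1*-1 + -2*-2 = 5
y[2] = 3*-1 + -1*-2 + -2*-1 = 1
y[3] = -2*-1 + 3*-2 + -1*-1 = -3
y[4] = -3*-1 + -2*-2 + 3*-1 = 4
y[5] = -3*-2 + -2*-1 = 8
y[6] = -3*-1 = 3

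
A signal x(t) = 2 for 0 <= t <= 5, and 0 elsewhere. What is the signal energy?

Energy = integral of |x(t)|^2 dt over the signal duration
= 2^2 * 5 = 4 * 5 = 20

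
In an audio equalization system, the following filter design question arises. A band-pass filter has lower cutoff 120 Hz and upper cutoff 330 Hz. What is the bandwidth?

Bandwidth = f_high - f_low
= 330 Hz - 120 Hz = 210 Hz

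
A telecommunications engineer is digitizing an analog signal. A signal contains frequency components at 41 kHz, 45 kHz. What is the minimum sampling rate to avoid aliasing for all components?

The highest frequency component is f_max = 45 kHz.
Nyquist rate = 2 * f_max = 2 * 45 kHz = 90 kHz.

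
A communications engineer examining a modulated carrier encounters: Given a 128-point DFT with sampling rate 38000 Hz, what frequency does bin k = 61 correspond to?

The frequency of DFT bin k is: f_k = k * f_s / N
f_61 = 61 * 38000 / 128 = 144875/8 Hz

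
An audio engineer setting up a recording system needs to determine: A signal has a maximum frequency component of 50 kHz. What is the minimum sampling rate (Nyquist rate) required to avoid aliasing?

By the Nyquist-Shannon sampling theorem,
the minimum sampling rate (Nyquist rate) must be at least 2 * f_max.
Nyquist rate = 2 * 50 kHz = 100 kHz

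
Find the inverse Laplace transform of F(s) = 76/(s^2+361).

Standard pair: w/(s^2+w^2) <-> sin(wt)*u(t)
Recognize w^2 = 361, so w = 19; numerator 76 = 4*19.
f(t) = 4*sin(19t)*u(t)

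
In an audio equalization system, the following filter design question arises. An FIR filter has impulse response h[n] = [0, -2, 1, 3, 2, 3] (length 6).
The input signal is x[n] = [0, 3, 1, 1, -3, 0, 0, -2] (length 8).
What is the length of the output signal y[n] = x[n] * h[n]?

For linear convolution, the output length is:
len(y) = len(x) + len(h) - 1 = 8 + 6 - 1 = 13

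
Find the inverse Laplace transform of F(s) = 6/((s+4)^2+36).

Standard pair: w/((s+a)^2+w^2) <-> e^(-at)*sin(wt)*u(t)
With a=4, w=6: f(t) = e^(-4t)*sin(6t)*u(t)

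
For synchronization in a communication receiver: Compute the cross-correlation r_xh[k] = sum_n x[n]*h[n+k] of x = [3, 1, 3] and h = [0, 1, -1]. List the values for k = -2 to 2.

Both sequences indexed from 0 and zero outside their support.
Lags with overlap: k = -2 to 2.
  r_xh[-2] = x[2]*h[0] = 0
  r_xh[-1] = x[1]*h[0] + x[2]*h[1] = 3
  r_xh[0] = x[0]*h[0] + x[1]*h[1] + x[2]*h[2] = -2
  r_xh[1] = x[0]*h[1] + x[1]*h[2] = 2
  r_xh[2] = x[0]*h[2] = -3
r_xh = [0, 3, -2, 2, -3] (for k = -2, ..., 2)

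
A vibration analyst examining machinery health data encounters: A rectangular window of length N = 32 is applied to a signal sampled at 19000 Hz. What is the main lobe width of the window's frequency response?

For a rectangular window of length N,
the main lobe width in frequency is 2*f_s/N.
= 2*19000/32 = 2375/2 Hz
This determines the minimum frequency separation for resolving two sinusoids.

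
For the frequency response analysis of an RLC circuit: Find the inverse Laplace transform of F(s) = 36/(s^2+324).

Standard pair: w/(s^2+w^2) <-> sin(wt)*u(t)
Recognize w^2 = 324, so w = 18; numerator 36 = 2*18.
f(t) = 2*sin(18t)*u(t)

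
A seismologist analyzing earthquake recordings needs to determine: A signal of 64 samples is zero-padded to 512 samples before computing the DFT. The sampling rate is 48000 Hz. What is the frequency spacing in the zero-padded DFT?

Original DFT: N = 64, resolution = f_s/N = 48000/64 = 750 Hz
Zero-padded DFT: N = 512, resolution = f_s/N = 48000/512 = 375/4 Hz
Zero-padding interpolates the spectrum (finer frequency grid)
but does NOT improve the true spectral resolution (ability to resolve close frequencies).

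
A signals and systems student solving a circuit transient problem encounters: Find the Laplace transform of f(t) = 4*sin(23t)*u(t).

Standard pair: sin(wt)*u(t) <-> w/(s^2+w^2)
With w = 23: L{4*sin(23t)*u(t)} = 92/(s^2+529)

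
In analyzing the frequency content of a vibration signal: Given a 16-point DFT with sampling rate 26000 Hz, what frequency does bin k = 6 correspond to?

The frequency of DFT bin k is: f_k = k * f_s / N
f_6 = 6 * 26000 / 16 = 9750 Hz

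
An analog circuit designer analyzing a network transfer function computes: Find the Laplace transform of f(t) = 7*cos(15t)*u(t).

Standard pair: cos(wt)*u(t) <-> s/(s^2+w^2)
With w = 15: L{7*cos(15t)*u(t)} = 7s/(s^2+225)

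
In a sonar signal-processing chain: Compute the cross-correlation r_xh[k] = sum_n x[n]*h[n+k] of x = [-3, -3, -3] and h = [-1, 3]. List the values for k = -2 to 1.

Both sequences indexed from 0 and zero outside their support.
Lags with overlap: k = -2 to 1.
  r_xh[-2] = x[2]*h[0] = 3
  r_xh[-1] = x[1]*h[0] + x[2]*h[1] = -6
  r_xh[0] = x[0]*h[0] + x[1]*h[1] = -6
  r_xh[1] = x[0]*h[1] = -9
r_xh = [3, -6, -6, -9] (for k = -2, ..., 1)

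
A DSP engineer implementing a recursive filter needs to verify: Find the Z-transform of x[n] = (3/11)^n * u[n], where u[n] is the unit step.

The Z-transform of a^n * u[n] is z/(z-a) for |z| > |a|.
Here a = 3/11, so X(z) = z/(z - (3/11)) = 11z/(11z - 3)
ROC: |z| > 3/11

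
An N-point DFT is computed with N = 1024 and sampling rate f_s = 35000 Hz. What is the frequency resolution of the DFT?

DFT frequency resolution = f_s / N
= 35000 / 1024 = 4375/128 Hz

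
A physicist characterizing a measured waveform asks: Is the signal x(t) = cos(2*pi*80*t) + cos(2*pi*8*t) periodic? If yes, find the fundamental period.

f1 = 80 Hz, f2 = 8 Hz
Period T1 = 1/80, T2 = 1/8
Ratio T1/T2 = 8/80, which is rational.
The signal is periodic with fundamental period T = 1/GCD(80,8) = 1/8 s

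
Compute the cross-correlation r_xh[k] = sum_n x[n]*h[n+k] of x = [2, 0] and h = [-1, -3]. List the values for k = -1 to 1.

Both sequences indexed from 0 and zero outside their support.
Lags with overlap: k = -1 to 1.
  r_xh[-1] = x[1]*h[0] = 0
  r_xh[0] = x[0]*h[0] + x[1]*h[1] = -2
  r_xh[1] = x[0]*h[1] = -6
r_xh = [0, -2, -6] (for k = -1, ..., 1)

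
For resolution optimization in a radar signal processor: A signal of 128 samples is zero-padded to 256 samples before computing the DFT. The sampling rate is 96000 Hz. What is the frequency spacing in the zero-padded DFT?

Original DFT: N = 128, resolution = f_s/N = 96000/128 = 750 Hz
Zero-padded DFT: N = 256, resolution = f_s/N = 96000/256 = 375 Hz
Zero-padding interpolates the spectrum (finer frequency grid)
but does NOT improve the true spectral resolution (ability to resolve close frequencies).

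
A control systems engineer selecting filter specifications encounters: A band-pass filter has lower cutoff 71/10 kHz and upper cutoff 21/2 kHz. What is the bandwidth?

Bandwidth = f_high - f_low
= 21/2 kHz - 71/10 kHz = 17/5 kHz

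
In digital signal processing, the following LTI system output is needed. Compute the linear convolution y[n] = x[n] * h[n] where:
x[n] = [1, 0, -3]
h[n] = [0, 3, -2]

y[n] = sum_k x[k]*h[n-k]. Output length = len(x) + len(h) - 1 = 3 + 3 - 1 = 5.
y[0] = 1*0 = 0
y[1] = 0*0 + 1*3 = 3
y[2] = -3*0 + 0*3 + 1*-2 = -2
y[3] = -3*3 + 0*-2 = -9
y[4] = -3*-2 = 6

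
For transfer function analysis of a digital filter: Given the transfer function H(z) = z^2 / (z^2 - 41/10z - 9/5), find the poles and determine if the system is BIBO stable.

Poles are roots of the denominator: z^2 - 41/10z - 9/5 = 0.
Quadratic formula: z = [-(-41/10) +/- sqrt((-41/10)^2 - 4*(-9/5))] / 2
Discriminant = 1681/100 + 36/5 = 2401/100; sqrt = 49/10.
z = (41/10 +/- 49/10) / 2 => z = 9/2 or z = -2/5.
|p1| = 9/2, |p2| = 2/5.
For BIBO stability, all poles must lie inside the unit circle (|p| < 1).
System is UNSTABLE since at least one |p| >= 1.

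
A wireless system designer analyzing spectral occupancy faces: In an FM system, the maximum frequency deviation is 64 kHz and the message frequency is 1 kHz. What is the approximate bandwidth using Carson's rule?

Carson's rule: BW = 2*(delta_f + f_m)
= 2*(64 + 1) kHz = 130 kHz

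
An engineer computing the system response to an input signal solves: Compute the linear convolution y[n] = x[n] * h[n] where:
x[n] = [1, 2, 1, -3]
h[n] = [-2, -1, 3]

y[n] = sum_k x[k]*h[n-k]. Output length = len(x) + len(h) - 1 = 4 + 3 - 1 = 6.
y[0] = 1*-2 = -2
y[1] = 2*-2 + 1*-1 = -5
y[2] = 1*-2 + 2*-1 + 1*3 = -1
y[3] = -3*-2 + 1*-1 + 2*3 = 11
y[4] = -3*-1 + 1*3 = 6
y[5] = -3*3 = -9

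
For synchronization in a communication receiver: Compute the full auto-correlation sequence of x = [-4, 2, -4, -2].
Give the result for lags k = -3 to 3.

r_xx[k] = sum_m x[m]*x[m+k], indexed from 0, for k = -3 to 3:
  r_xx[-3] = x[3]*x[0] = 8
  r_xx[-2] = x[2]*x[0] + x[3]*x[1] = 12
  r_xx[-1] = x[1]*x[0] + x[2]*x[1] + x[3]*x[2] = -8
  r_xx[0] = x[0]*x[0] + x[1]*x[1] + x[2]*x[2] + x[3]*x[3] = 40
  r_xx[1] = x[0]*x[1] + x[1]*x[2] + x[2]*x[3] = -8
  r_xx[2] = x[0]*x[2] + x[1]*x[3] = 12
  r_xx[3] = x[0]*x[3] = 8
r_xx = [8, 12, -8, 40, -8, 12, 8]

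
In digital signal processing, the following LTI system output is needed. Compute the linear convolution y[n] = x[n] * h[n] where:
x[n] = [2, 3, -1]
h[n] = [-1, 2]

y[n] = sum_k x[k]*h[n-k]. Output length = len(x) + len(h) - 1 = 3 + 2 - 1 = 4.
y[0] = 2*-1 = -2
y[1] = 3*-1 + 2*2 = 1
y[2] = -1*-1 + 3*2 = 7
y[3] = -1*2 = -2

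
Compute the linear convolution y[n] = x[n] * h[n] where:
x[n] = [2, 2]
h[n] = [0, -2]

y[n] = sum_k x[k]*h[n-k]. Output length = len(x) + len(h) - 1 = 2 + 2 - 1 = 3.
y[0] = 2*0 = 0
y[1] = 2*0 + 2*-2 = -4
y[2] = 2*-2 = -4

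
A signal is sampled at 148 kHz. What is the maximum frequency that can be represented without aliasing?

The maximum frequency that can be represented without aliasing
is the Nyquist frequency: f_max = f_s / 2 = 148 kHz / 2 = 74 kHz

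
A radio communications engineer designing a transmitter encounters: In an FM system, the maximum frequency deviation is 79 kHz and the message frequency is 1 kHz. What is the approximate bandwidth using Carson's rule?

Carson's rule: BW = 2*(delta_f + f_m)
= 2*(79 + 1) kHz = 160 kHz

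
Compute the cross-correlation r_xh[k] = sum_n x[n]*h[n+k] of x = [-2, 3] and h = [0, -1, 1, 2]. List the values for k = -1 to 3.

Both sequences indexed from 0 and zero outside their support.
Lags with overlap: k = -1 to 3.
  r_xh[-1] = x[1]*h[0] = 0
  r_xh[0] = x[0]*h[0] + x[1]*h[1] = -3
  r_xh[1] = x[0]*h[1] + x[1]*h[2] = 5
  r_xh[2] = x[0]*h[2] + x[1]*h[3] = 4
  r_xh[3] = x[0]*h[3] = -4
r_xh = [0, -3, 5, 4, -4] (for k = -1, ..., 3)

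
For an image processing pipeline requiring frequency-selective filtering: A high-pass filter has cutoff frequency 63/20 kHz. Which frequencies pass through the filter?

A high-pass filter passes all frequencies above the cutoff frequency 63/20 kHz and attenuates lower frequencies.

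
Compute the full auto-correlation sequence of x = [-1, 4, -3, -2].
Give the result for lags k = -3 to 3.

r_xx[k] = sum_m x[m]*x[m+k], indexed from 0, for k = -3 to 3:
  r_xx[-3] = x[3]*x[0] = 2
  r_xx[-2] = x[2]*x[0] + x[3]*x[1] = -5
  r_xx[-1] = x[1]*x[0] + x[2]*x[1] + x[3]*x[2] = -10
  r_xx[0] = x[0]*x[0] + x[1]*x[1] + x[2]*x[2] + x[3]*x[3] = 30
  r_xx[1] = x[0]*x[1] + x[1]*x[2] + x[2]*x[3] = -10
  r_xx[2] = x[0]*x[2] + x[1]*x[3] = -5
  r_xx[3] = x[0]*x[3] = 2
r_xx = [2, -5, -10, 30, -10, -5, 2]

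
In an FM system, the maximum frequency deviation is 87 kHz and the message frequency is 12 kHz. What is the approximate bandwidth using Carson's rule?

Carson's rule: BW = 2*(delta_f + f_m)
= 2*(87 + 12) kHz = 198 kHz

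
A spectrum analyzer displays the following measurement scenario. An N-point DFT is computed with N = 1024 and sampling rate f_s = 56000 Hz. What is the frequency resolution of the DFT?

DFT frequency resolution = f_s / N
= 56000 / 1024 = 875/16 Hz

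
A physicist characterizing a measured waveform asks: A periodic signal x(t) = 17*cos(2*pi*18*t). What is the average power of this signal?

Average power of A*cos(wt) is A^2/2.
P = 17^2 / 2 = 289/2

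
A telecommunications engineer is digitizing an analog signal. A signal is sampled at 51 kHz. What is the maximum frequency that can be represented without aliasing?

The maximum frequency that can be represented without aliasing
is the Nyquist frequency: f_max = f_s / 2 = 51 kHz / 2 = 51/2 kHz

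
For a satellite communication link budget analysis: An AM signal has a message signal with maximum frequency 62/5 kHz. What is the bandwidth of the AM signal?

In AM (double-sideband), the bandwidth is twice the message frequency.
BW = 2 * f_m = 2 * 62/5 kHz = 124/5 kHz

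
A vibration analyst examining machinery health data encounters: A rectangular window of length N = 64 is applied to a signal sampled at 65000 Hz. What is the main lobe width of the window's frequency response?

For a rectangular window of length N,
the main lobe width in frequency is 2*f_s/N.
= 2*65000/64 = 8125/4 Hz
This determines the minimum frequency separation for resolving two sinusoids.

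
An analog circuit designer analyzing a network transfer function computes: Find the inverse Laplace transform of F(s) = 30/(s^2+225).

Standard pair: w/(s^2+w^2) <-> sin(wt)*u(t)
Recognize w^2 = 225, so w = 15; numerator 30 = 2*15.
f(t) = 2*sin(15t)*u(t)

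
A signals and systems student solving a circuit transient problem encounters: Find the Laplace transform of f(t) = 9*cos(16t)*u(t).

Standard pair: cos(wt)*u(t) <-> s/(s^2+w^2)
With w = 16: L{9*cos(16t)*u(t)} = 9s/(s^2+256)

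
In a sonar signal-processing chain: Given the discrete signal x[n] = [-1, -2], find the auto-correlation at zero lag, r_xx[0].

The auto-correlation at zero lag r_xx[0] equals the signal energy.
r_xx[0] = sum of x[n]^2 = (-1)^2 + (-2)^2
= 1 + 4 = 5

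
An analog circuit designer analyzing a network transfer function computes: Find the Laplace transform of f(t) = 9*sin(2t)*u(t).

Standard pair: sin(wt)*u(t) <-> w/(s^2+w^2)
With w = 2: L{9*sin(2t)*u(t)} = 18/(s^2+4)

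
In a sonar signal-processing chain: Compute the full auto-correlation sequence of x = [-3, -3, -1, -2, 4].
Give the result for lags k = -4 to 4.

r_xx[k] = sum_m x[m]*x[m+k], indexed from 0, for k = -4 to 4:
  r_xx[-4] = x[4]*x[0] = -12
  r_xx[-3] = x[3]*x[0] + x[4]*x[1] = -6
  r_xx[-2] = x[2]*x[0] + x[3]*x[1] + x[4]*x[2] = 5
  r_xx[-1] = x[1]*x[0] + x[2]*x[1] + x[3]*x[2] + x[4]*x[3] = 6
  r_xx[0] = x[0]*x[0] + x[1]*x[1] + x[2]*x[2] + x[3]*x[3] + x[4]*x[4] = 39
  r_xx[1] = x[0]*x[1] + x[1]*x[2] + x[2]*x[3] + x[3]*x[4] = 6
  r_xx[2] = x[0]*x[2] + x[1]*x[3] + x[2]*x[4] = 5
  r_xx[3] = x[0]*x[3] + x[1]*x[4] = -6
  r_xx[4] = x[0]*x[4] = -12
r_xx = [-12, -6, 5, 6, 39, 6, 5, -6, -12]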